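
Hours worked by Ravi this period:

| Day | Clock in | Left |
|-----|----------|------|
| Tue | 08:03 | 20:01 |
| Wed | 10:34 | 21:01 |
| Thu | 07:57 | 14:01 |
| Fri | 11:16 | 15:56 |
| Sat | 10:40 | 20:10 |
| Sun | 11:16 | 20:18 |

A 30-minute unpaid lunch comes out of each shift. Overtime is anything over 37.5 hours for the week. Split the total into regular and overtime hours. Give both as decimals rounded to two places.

Regular 37.50 hours, overtime 11.18 hours

Tue: 08:03–20:01 = 11 h 58 min; less 30 min break → 11 h 28 min
Wed: 10:34–21:01 = 10 h 27 min; less 30 min break → 9 h 57 min
Thu: 07:57–14:01 = 6 h 4 min; less 30 min break → 5 h 34 min
Fri: 11:16–15:56 = 4 h 40 min; less 30 min break → 4 h 10 min
Sat: 10:40–20:10 = 9 h 30 min; less 30 min break → 9 h 0 min
Sun: 11:16–20:18 = 9 h 2 min; less 30 min break → 8 h 32 min
Total worked: 48 h 41 min = 48.68 h.
Threshold 37.5 h → overtime 11 h 11 min, regular 37 h 30 min.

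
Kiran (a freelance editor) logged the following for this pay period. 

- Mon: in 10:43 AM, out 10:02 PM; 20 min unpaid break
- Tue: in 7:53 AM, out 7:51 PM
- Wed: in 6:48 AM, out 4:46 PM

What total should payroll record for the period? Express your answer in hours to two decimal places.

Mon: 10:43 AM–10:02 PM = 11 h 19 min; less 20 min break → 10 h 59 min
Tue: 7:53 AM–7:51 PM = 11 h 58 min
Wed: 6:48 AM–4:46 PM = 9 h 58 min
Total: 10 h 59 min + 11 h 58 min + 9 h 58 min = 32 h 55 min.

32.92 hours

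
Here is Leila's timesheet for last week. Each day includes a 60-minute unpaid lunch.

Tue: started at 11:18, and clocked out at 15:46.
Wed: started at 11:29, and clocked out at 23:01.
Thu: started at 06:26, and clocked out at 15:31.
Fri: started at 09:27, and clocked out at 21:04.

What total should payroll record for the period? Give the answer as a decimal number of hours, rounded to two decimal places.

32.70 hours

Tue: 11:18–15:46 = 4 h 28 min; less 60 min break → 3 h 28 min
Wed: 11:29–23:01 = 11 h 32 min; less 60 min break → 10 h 32 min
Thu: 06:26–15:31 = 9 h 5 min; less 60 min break → 8 h 5 min
Fri: 09:27–21:04 = 11 h 37 min; less 60 min break → 10 h 37 min
Total: 3 h 28 min + 10 h 32 min + 8 h 5 min + 10 h 37 min = 32 h 42 min.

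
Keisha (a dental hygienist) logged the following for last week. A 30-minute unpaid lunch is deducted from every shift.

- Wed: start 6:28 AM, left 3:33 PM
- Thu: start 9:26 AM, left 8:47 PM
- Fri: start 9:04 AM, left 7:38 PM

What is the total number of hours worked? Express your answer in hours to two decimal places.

29.50 hours

Wed: 6:28 AM–3:33 PM = 9 h 5 min; less 30 min break → 8 h 35 min
Thu: 9:26 AM–8:47 PM = 11 h 21 min; less 30 min break → 10 h 51 min
Fri: 9:04 AM–7:38 PM = 10 h 34 min; less 30 min break → 10 h 4 min
Total: 8 h 35 min + 10 h 51 min + 10 h 4 min = 29 h 30 min.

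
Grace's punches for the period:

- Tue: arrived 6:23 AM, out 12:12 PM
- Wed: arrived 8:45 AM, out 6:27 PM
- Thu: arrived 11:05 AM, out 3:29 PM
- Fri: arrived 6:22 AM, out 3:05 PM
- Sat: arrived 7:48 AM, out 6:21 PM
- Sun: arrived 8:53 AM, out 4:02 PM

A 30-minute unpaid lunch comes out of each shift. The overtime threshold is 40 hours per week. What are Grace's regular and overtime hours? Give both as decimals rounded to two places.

Regular 40.00 hours, overtime 3.33 hours

Tue: 6:23 AM–12:12 PM = 5 h 49 min; less 30 min break → 5 h 19 min
Wed: 8:45 AM–6:27 PM = 9 h 42 min; less 30 min break → 9 h 12 min
Thu: 11:05 AM–3:29 PM = 4 h 24 min; less 30 min break → 3 h 54 min
Fri: 6:22 AM–3:05 PM = 8 h 43 min; less 30 min break → 8 h 13 min
Sat: 7:48 AM–6:21 PM = 10 h 33 min; less 30 min break → 10 h 3 min
Sun: 8:53 AM–4:02 PM = 7 h 9 min; less 30 min break → 6 h 39 min
Total worked: 43 h 20 min = 43.33 h.
Threshold 40 h → overtime 3 h 20 min, regular 40 h 0 min.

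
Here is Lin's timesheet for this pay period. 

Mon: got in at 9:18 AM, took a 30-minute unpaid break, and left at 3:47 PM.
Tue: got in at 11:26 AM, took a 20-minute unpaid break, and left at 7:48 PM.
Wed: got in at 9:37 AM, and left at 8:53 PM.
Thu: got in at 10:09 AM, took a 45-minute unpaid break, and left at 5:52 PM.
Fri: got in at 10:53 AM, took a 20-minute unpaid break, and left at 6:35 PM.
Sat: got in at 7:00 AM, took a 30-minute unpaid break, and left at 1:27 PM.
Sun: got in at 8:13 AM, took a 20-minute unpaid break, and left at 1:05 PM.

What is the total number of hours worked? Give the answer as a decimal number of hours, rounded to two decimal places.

Mon: 9:18 AM–3:47 PM = 6 h 29 min; less 30 min break → 5 h 59 min
Tue: 11:26 AM–7:48 PM = 8 h 22 min; less 20 min break → 8 h 2 min
Wed: 9:37 AM–8:53 PM = 11 h 16 min
Thu: 10:09 AM–5:52 PM = 7 h 43 min; less 45 min break → 6 h 58 min
Fri: 10:53 AM–6:35 PM = 7 h 42 min; less 20 min break → 7 h 22 min
Sat: 7:00 AM–1:27 PM = 6 h 27 min; less 30 min break → 5 h 57 min
Sun: 8:13 AM–1:05 PM = 4 h 52 min; less 20 min break → 4 h 32 min
Total: 5 h 59 min + 8 h 2 min + 11 h 16 min + 6 h 58 min + 7 h 22 min + 5 h 57 min + 4 h 32 min = 50 h 6 min.

50.10 hours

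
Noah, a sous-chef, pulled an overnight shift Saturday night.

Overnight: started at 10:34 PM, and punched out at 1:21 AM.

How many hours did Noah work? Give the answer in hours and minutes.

2 h 47 min

Overnight: 10:34 PM → midnight = 1 h 26 min; midnight → 1:21 AM = 1 h 21 min; span 2 h 47 min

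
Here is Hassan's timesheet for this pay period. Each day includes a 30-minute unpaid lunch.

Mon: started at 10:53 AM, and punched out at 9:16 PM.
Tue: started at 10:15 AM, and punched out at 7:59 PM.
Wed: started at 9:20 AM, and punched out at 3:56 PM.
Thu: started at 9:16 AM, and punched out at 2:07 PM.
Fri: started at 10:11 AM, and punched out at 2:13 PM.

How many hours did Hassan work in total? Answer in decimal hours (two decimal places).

33.10 hours

Mon: 10:53 AM–9:16 PM = 10 h 23 min; less 30 min break → 9 h 53 min
Tue: 10:15 AM–7:59 PM = 9 h 44 min; less 30 min break → 9 h 14 min
Wed: 9:20 AM–3:56 PM = 6 h 36 min; less 30 min break → 6 h 6 min
Thu: 9:16 AM–2:07 PM = 4 h 51 min; less 30 min break → 4 h 21 min
Fri: 10:11 AM–2:13 PM = 4 h 2 min; less 30 min break → 3 h 32 min
Total: 9 h 53 min + 9 h 14 min + 6 h 6 min + 4 h 21 min + 3 h 32 min = 33 h 6 min.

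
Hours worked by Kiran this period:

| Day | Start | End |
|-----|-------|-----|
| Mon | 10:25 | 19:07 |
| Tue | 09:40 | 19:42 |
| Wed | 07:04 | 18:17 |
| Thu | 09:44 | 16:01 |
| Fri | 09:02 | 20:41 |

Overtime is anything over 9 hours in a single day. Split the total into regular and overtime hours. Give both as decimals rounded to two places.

Regular 41.98 hours, overtime 5.90 hours

Mon: 10:25–19:07 = 8 h 42 min
Tue: 09:40–19:42 = 10 h 2 min
Wed: 07:04–18:17 = 11 h 13 min
Thu: 09:44–16:01 = 6 h 17 min
Fri: 09:02–20:41 = 11 h 39 min
Mon reg 8 h 42 min / OT 0 h 0 min; Tue reg 9 h 0 min / OT 1 h 2 min; Wed reg 9 h 0 min / OT 2 h 13 min; Thu reg 6 h 17 min / OT 0 h 0 min; Fri reg 9 h 0 min / OT 2 h 39 min.
Totals: regular 41 h 59 min, overtime 5 h 54 min.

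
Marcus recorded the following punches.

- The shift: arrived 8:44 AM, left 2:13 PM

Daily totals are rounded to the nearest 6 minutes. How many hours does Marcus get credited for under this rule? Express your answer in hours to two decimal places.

The shift: 8:44 AM–2:13 PM = 5 h 29 min → rounds to 5 h 30 min

5.50 hours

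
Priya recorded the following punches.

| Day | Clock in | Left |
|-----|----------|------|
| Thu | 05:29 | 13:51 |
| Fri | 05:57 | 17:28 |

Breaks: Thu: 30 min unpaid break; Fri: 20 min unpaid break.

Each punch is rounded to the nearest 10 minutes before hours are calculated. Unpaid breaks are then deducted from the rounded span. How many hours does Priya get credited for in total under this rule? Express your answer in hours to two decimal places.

Thu: in 05:29→05:30, out 13:51→13:50; 8 h 20 min − 30 min = 7 h 50 min
Fri: in 05:57→06:00, out 17:28→17:30; 11 h 30 min − 20 min = 11 h 10 min
Total credited: 19 h 0 min.

19.00 hours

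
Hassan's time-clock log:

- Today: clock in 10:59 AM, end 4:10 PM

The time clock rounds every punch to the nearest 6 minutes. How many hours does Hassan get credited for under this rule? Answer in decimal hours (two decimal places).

5.20 hours

Today: in 10:59 AM→11:00 AM, out 4:10 PM→4:12 PM; 5 h 12 min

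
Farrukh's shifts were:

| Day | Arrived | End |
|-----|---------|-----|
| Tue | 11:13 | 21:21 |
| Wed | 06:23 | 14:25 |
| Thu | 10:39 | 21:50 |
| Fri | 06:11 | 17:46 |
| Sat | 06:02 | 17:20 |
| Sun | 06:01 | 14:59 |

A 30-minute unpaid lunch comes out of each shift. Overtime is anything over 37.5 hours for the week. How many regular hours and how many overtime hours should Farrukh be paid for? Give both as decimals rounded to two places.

Tue: 11:13–21:21 = 10 h 8 min; less 30 min break → 9 h 38 min
Wed: 06:23–14:25 = 8 h 2 min; less 30 min break → 7 h 32 min
Thu: 10:39–21:50 = 11 h 11 min; less 30 min break → 10 h 41 min
Fri: 06:11–17:46 = 11 h 35 min; less 30 min break → 11 h 5 min
Sat: 06:02–17:20 = 11 h 18 min; less 30 min break → 10 h 48 min
Sun: 06:01–14:59 = 8 h 58 min; less 30 min break → 8 h 28 min
Total worked: 58 h 12 min = 58.20 h.
Threshold 37.5 h → overtime 20 h 42 min, regular 37 h 30 min.

Regular 37.50 hours, overtime 20.70 hours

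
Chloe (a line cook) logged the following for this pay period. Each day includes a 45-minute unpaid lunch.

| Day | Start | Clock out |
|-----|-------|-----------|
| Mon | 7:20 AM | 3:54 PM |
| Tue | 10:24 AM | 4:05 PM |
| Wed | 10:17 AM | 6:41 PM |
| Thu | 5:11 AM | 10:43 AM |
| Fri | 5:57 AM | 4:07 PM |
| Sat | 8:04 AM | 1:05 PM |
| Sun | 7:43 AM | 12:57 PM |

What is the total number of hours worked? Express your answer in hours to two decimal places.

43.35 hours

Mon: 7:20 AM–3:54 PM = 8 h 34 min; less 45 min break → 7 h 49 min
Tue: 10:24 AM–4:05 PM = 5 h 41 min; less 45 min break → 4 h 56 min
Wed: 10:17 AM–6:41 PM = 8 h 24 min; less 45 min break → 7 h 39 min
Thu: 5:11 AM–10:43 AM = 5 h 32 min; less 45 min break → 4 h 47 min
Fri: 5:57 AM–4:07 PM = 10 h 10 min; less 45 min break → 9 h 25 min
Sat: 8:04 AM–1:05 PM = 5 h 1 min; less 45 min break → 4 h 16 min
Sun: 7:43 AM–12:57 PM = 5 h 14 min; less 45 min break → 4 h 29 min
Total: 7 h 49 min + 4 h 56 min + 7 h 39 min + 4 h 47 min + 9 h 25 min + 4 h 16 min + 4 h 29 min = 43 h 21 min.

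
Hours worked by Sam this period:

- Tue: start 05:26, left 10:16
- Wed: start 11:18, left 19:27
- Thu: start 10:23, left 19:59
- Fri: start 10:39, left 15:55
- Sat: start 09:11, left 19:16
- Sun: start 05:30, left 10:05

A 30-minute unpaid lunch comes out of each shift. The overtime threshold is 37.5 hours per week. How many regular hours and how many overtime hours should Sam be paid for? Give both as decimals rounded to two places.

Regular 37.50 hours, overtime 2.02 hours

Tue: 05:26–10:16 = 4 h 50 min; less 30 min break → 4 h 20 min
Wed: 11:18–19:27 = 8 h 9 min; less 30 min break → 7 h 39 min
Thu: 10:23–19:59 = 9 h 36 min; less 30 min break → 9 h 6 min
Fri: 10:39–15:55 = 5 h 16 min; less 30 min break → 4 h 46 min
Sat: 09:11–19:16 = 10 h 5 min; less 30 min break → 9 h 35 min
Sun: 05:30–10:05 = 4 h 35 min; less 30 min break → 4 h 5 min
Total worked: 39 h 31 min = 39.52 h.
Threshold 37.5 h → overtime 2 h 1 min, regular 37 h 30 min.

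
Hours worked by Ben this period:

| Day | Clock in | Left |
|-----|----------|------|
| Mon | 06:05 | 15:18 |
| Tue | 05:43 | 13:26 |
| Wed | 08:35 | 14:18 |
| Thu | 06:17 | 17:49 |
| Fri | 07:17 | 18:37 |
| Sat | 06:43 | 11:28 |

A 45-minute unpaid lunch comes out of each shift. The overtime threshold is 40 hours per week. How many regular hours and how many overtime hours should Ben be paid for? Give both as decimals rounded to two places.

Mon: 06:05–15:18 = 9 h 13 min; less 45 min break → 8 h 28 min
Tue: 05:43–13:26 = 7 h 43 min; less 45 min break → 6 h 58 min
Wed: 08:35–14:18 = 5 h 43 min; less 45 min break → 4 h 58 min
Thu: 06:17–17:49 = 11 h 32 min; less 45 min break → 10 h 47 min
Fri: 07:17–18:37 = 11 h 20 min; less 45 min break → 10 h 35 min
Sat: 06:43–11:28 = 4 h 45 min; less 45 min break → 4 h 0 min
Total worked: 45 h 46 min = 45.77 h.
Threshold 40 h → overtime 5 h 46 min, regular 40 h 0 min.

Regular 40.00 hours, overtime 5.77 hours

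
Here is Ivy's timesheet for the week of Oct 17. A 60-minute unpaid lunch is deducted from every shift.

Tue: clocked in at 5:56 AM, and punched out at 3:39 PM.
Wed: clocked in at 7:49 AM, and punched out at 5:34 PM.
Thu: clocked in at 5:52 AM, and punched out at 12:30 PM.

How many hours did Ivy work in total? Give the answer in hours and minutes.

Tue: 5:56 AM–3:39 PM = 9 h 43 min; less 60 min break → 8 h 43 min
Wed: 7:49 AM–5:34 PM = 9 h 45 min; less 60 min break → 8 h 45 min
Thu: 5:52 AM–12:30 PM = 6 h 38 min; less 60 min break → 5 h 38 min
Total: 8 h 43 min + 8 h 45 min + 5 h 38 min = 23 h 6 min.

23 h 6 min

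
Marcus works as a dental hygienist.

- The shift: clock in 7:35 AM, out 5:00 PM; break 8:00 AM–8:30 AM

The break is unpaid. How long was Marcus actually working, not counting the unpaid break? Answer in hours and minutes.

The shift: 7:35 AM–5:00 PM = 9 h 25 min; less 30 min break → 8 h 55 min

8 h 55 min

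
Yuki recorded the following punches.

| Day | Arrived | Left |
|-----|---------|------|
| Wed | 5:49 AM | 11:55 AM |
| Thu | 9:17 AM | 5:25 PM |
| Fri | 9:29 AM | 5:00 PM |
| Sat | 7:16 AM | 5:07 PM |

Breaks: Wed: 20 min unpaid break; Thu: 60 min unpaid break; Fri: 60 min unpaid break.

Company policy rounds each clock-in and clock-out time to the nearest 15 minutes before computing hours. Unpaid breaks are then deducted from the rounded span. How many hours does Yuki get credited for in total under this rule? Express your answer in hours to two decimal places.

Wed: in 5:49 AM→5:45 AM, out 11:55 AM→12:00 PM; 6 h 15 min − 20 min = 5 h 55 min
Thu: in 9:17 AM→9:15 AM, out 5:25 PM→5:30 PM; 8 h 15 min − 60 min = 7 h 15 min
Fri: in 9:29 AM→9:30 AM, out 5:00 PM→5:00 PM; 7 h 30 min − 60 min = 6 h 30 min
Sat: in 7:16 AM→7:15 AM, out 5:07 PM→5:00 PM; 9 h 45 min
Total credited: 29 h 25 min.

29.42 hours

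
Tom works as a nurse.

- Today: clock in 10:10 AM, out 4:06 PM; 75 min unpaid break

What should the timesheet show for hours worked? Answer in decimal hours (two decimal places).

4.68 hours

Today: 10:10 AM–4:06 PM = 5 h 56 min; less 75 min break → 4 h 41 min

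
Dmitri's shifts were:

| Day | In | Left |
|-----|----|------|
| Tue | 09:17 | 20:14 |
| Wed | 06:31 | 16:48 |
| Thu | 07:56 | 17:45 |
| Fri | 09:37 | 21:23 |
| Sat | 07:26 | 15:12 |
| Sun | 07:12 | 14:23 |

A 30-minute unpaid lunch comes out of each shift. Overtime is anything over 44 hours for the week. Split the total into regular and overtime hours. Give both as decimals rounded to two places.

Tue: 09:17–20:14 = 10 h 57 min; less 30 min break → 10 h 27 min
Wed: 06:31–16:48 = 10 h 17 min; less 30 min break → 9 h 47 min
Thu: 07:56–17:45 = 9 h 49 min; less 30 min break → 9 h 19 min
Fri: 09:37–21:23 = 11 h 46 min; less 30 min break → 11 h 16 min
Sat: 07:26–15:12 = 7 h 46 min; less 30 min break → 7 h 16 min
Sun: 07:12–14:23 = 7 h 11 min; less 30 min break → 6 h 41 min
Total worked: 54 h 46 min = 54.77 h.
Threshold 44 h → overtime 10 h 46 min, regular 44 h 0 min.

Regular 44.00 hours, overtime 10.77 hours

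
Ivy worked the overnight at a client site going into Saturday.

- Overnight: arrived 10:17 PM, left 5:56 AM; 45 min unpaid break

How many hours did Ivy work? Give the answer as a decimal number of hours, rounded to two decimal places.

6.90 hours

Overnight: 10:17 PM → midnight = 1 h 43 min; midnight → 5:56 AM = 5 h 56 min; span 7 h 39 min; less 45 min break → 6 h 54 min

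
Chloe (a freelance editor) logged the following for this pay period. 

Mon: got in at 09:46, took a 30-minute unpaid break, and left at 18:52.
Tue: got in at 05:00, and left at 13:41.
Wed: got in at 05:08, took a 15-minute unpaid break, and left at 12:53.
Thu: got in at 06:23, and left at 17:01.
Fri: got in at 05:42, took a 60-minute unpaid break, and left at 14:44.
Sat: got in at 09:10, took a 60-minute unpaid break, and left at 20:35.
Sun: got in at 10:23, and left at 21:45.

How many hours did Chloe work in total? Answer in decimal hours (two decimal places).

Mon: 09:46–18:52 = 9 h 6 min; less 30 min break → 8 h 36 min
Tue: 05:00–13:41 = 8 h 41 min
Wed: 05:08–12:53 = 7 h 45 min; less 15 min break → 7 h 30 min
Thu: 06:23–17:01 = 10 h 38 min
Fri: 05:42–14:44 = 9 h 2 min; less 60 min break → 8 h 2 min
Sat: 09:10–20:35 = 11 h 25 min; less 60 min break → 10 h 25 min
Sun: 10:23–21:45 = 11 h 22 min
Total: 8 h 36 min + 8 h 41 min + 7 h 30 min + 10 h 38 min + 8 h 2 min + 10 h 25 min + 11 h 22 min = 65 h 14 min.

65.23 hours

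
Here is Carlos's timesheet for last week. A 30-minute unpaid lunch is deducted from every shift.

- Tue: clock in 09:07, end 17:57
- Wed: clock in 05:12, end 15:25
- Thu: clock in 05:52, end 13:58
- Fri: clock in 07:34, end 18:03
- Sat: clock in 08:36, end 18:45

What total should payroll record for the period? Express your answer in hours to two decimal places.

45.28 hours

Tue: 09:07–17:57 = 8 h 50 min; less 30 min break → 8 h 20 min
Wed: 05:12–15:25 = 10 h 13 min; less 30 min break → 9 h 43 min
Thu: 05:52–13:58 = 8 h 6 min; less 30 min break → 7 h 36 min
Fri: 07:34–18:03 = 10 h 29 min; less 30 min break → 9 h 59 min
Sat: 08:36–18:45 = 10 h 9 min; less 30 min break → 9 h 39 min
Total: 8 h 20 min + 9 h 43 min + 7 h 36 min + 9 h 59 min + 9 h 39 min = 45 h 17 min.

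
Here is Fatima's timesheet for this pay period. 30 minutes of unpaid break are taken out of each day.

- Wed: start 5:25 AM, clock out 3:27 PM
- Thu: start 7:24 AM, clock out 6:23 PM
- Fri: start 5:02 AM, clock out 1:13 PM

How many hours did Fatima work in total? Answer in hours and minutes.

27 h 42 min

Wed: 5:25 AM–3:27 PM = 10 h 2 min; less 30 min break → 9 h 32 min
Thu: 7:24 AM–6:23 PM = 10 h 59 min; less 30 min break → 10 h 29 min
Fri: 5:02 AM–1:13 PM = 8 h 11 min; less 30 min break → 7 h 41 min
Total: 9 h 32 min + 10 h 29 min + 7 h 41 min = 27 h 42 min.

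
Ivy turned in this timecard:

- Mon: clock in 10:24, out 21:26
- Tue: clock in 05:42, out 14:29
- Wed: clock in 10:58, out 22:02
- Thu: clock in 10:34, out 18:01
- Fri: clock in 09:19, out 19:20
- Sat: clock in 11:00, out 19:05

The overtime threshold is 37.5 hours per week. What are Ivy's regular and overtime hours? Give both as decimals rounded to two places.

Regular 37.50 hours, overtime 18.93 hours

Mon: 10:24–21:26 = 11 h 2 min
Tue: 05:42–14:29 = 8 h 47 min
Wed: 10:58–22:02 = 11 h 4 min
Thu: 10:34–18:01 = 7 h 27 min
Fri: 09:19–19:20 = 10 h 1 min
Sat: 11:00–19:05 = 8 h 5 min
Total worked: 56 h 26 min = 56.43 h.
Threshold 37.5 h → overtime 18 h 56 min, regular 37 h 30 min.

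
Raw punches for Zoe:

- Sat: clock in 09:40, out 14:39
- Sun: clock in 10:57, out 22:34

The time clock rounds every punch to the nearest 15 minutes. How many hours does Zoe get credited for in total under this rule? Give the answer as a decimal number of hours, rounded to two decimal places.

16.50 hours

Sat: in 09:40→09:45, out 14:39→14:45; 5 h 0 min
Sun: in 10:57→11:00, out 22:34→22:30; 11 h 30 min
Total credited: 16 h 30 min.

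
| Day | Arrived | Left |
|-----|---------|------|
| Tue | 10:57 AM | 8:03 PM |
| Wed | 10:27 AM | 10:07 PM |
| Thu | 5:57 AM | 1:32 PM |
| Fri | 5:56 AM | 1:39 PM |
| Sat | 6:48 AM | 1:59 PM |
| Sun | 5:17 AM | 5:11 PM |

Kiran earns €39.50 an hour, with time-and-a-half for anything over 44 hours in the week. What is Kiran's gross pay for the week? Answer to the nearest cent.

€2398.64

Tue: 10:57 AM–8:03 PM = 9 h 6 min
Wed: 10:27 AM–10:07 PM = 11 h 40 min
Thu: 5:57 AM–1:32 PM = 7 h 35 min
Fri: 5:56 AM–1:39 PM = 7 h 43 min
Sat: 6:48 AM–1:59 PM = 7 h 11 min
Sun: 5:17 AM–5:11 PM = 11 h 54 min
Total worked: 55 h 9 min = 3309 min.
Regular 44 h 0 min = 2640 min at €39.50/h; overtime 11 h 9 min = 669 min at €59.25/h.
Pay = (2640 × €39.50 + 669 × €59.25) ÷ 60 = €2398.64.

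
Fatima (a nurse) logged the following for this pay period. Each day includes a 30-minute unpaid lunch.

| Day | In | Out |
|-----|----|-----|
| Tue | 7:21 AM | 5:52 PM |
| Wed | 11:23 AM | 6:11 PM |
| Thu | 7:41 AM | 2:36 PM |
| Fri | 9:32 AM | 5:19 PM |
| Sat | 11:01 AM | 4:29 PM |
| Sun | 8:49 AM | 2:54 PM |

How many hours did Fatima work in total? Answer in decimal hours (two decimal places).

Tue: 7:21 AM–5:52 PM = 10 h 31 min; less 30 min break → 10 h 1 min
Wed: 11:23 AM–6:11 PM = 6 h 48 min; less 30 min break → 6 h 18 min
Thu: 7:41 AM–2:36 PM = 6 h 55 min; less 30 min break → 6 h 25 min
Fri: 9:32 AM–5:19 PM = 7 h 47 min; less 30 min break → 7 h 17 min
Sat: 11:01 AM–4:29 PM = 5 h 28 min; less 30 min break → 4 h 58 min
Sun: 8:49 AM–2:54 PM = 6 h 5 min; less 30 min break → 5 h 35 min
Total: 10 h 1 min + 6 h 18 min + 6 h 25 min + 7 h 17 min + 4 h 58 min + 5 h 35 min = 40 h 34 min.

40.57 hours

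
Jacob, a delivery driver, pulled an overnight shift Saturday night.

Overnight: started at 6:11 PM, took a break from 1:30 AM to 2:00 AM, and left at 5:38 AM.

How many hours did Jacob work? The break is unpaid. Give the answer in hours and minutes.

Overnight: 6:11 PM → midnight = 5 h 49 min; midnight → 5:38 AM = 5 h 38 min; span 11 h 27 min; less 30 min break → 10 h 57 min

10 h 57 min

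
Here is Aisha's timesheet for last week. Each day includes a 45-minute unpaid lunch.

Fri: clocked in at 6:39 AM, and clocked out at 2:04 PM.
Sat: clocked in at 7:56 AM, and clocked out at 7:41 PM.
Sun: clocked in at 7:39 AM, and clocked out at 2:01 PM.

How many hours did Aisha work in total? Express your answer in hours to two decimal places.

23.28 hours

Fri: 6:39 AM–2:04 PM = 7 h 25 min; less 45 min break → 6 h 40 min
Sat: 7:56 AM–7:41 PM = 11 h 45 min; less 45 min break → 11 h 0 min
Sun: 7:39 AM–2:01 PM = 6 h 22 min; less 45 min break → 5 h 37 min
Total: 6 h 40 min + 11 h 0 min + 5 h 37 min = 23 h 17 min.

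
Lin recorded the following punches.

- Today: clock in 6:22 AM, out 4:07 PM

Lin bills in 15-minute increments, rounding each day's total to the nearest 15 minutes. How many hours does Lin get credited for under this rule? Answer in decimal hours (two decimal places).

Today: 6:22 AM–4:07 PM = 9 h 45 min → rounds to 9 h 45 min

9.75 hours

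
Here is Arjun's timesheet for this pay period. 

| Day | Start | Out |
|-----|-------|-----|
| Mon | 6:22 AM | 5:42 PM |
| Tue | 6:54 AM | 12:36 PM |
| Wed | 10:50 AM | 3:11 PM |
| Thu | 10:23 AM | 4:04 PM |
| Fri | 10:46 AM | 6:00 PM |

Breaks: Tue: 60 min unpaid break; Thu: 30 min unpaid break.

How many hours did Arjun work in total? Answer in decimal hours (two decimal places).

32.80 hours

Mon: 6:22 AM–5:42 PM = 11 h 20 min
Tue: 6:54 AM–12:36 PM = 5 h 42 min; less 60 min break → 4 h 42 min
Wed: 10:50 AM–3:11 PM = 4 h 21 min
Thu: 10:23 AM–4:04 PM = 5 h 41 min; less 30 min break → 5 h 11 min
Fri: 10:46 AM–6:00 PM = 7 h 14 min
Total: 11 h 20 min + 4 h 42 min + 4 h 21 min + 5 h 11 min + 7 h 14 min = 32 h 48 min.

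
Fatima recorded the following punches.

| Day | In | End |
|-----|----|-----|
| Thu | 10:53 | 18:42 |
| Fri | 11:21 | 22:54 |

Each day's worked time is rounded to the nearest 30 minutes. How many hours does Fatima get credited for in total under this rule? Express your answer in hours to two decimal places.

Thu: 10:53–18:42 = 7 h 49 min → rounds to 8 h 0 min
Fri: 11:21–22:54 = 11 h 33 min → rounds to 11 h 30 min
Total credited: 19 h 30 min.

19.50 hours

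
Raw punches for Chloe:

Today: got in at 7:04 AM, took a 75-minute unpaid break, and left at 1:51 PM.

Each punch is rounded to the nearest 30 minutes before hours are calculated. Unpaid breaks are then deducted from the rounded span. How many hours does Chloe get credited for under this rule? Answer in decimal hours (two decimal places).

Today: in 7:04 AM→7:00 AM, out 1:51 PM→2:00 PM; 7 h 0 min − 75 min = 5 h 45 min

5.75 hours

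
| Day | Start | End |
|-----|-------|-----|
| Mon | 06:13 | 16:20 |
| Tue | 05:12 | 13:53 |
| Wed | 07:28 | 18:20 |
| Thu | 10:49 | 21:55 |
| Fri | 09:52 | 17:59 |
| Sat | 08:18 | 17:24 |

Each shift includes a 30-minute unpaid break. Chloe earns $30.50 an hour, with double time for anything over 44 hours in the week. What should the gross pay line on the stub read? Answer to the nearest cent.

Mon: 06:13–16:20 = 10 h 7 min; less 30 min break → 9 h 37 min
Tue: 05:12–13:53 = 8 h 41 min; less 30 min break → 8 h 11 min
Wed: 07:28–18:20 = 10 h 52 min; less 30 min break → 10 h 22 min
Thu: 10:49–21:55 = 11 h 6 min; less 30 min break → 10 h 36 min
Fri: 09:52–17:59 = 8 h 7 min; less 30 min break → 7 h 37 min
Sat: 08:18–17:24 = 9 h 6 min; less 30 min break → 8 h 36 min
Total worked: 54 h 59 min = 3299 min.
Regular 44 h 0 min = 2640 min at $30.50/h; overtime 10 h 59 min = 659 min at $61.00/h.
Pay = (2640 × $30.50 + 659 × $61.00) ÷ 60 = $2011.98.

$2011.98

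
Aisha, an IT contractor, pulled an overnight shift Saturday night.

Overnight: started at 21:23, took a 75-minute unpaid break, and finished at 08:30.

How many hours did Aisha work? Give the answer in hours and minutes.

Overnight: 21:23 → midnight = 2 h 37 min; midnight → 08:30 = 8 h 30 min; span 11 h 7 min; less 75 min break → 9 h 52 min

9 h 52 min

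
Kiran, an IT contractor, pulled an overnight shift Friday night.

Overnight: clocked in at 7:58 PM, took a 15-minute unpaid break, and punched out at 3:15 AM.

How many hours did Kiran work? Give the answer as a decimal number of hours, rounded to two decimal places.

7.03 hours

Overnight: 7:58 PM → midnight = 4 h 2 min; midnight → 3:15 AM = 3 h 15 min; span 7 h 17 min; less 15 min break → 7 h 2 min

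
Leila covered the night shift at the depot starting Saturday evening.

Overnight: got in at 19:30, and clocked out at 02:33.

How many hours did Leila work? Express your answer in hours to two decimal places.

Overnight: 19:30 → midnight = 4 h 30 min; midnight → 02:33 = 2 h 33 min; span 7 h 3 min

7.05 hours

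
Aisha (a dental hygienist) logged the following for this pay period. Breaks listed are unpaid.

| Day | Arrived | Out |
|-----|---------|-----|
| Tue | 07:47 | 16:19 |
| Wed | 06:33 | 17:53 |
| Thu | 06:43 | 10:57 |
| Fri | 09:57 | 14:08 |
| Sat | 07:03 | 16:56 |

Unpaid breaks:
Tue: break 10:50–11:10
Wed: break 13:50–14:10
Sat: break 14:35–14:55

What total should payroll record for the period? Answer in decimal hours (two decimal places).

37.17 hours

Tue: 07:47–16:19 = 8 h 32 min; less 20 min break → 8 h 12 min
Wed: 06:33–17:53 = 11 h 20 min; less 20 min break → 11 h 0 min
Thu: 06:43–10:57 = 4 h 14 min
Fri: 09:57–14:08 = 4 h 11 min
Sat: 07:03–16:56 = 9 h 53 min; less 20 min break → 9 h 33 min
Total: 8 h 12 min + 11 h 0 min + 4 h 14 min + 4 h 11 min + 9 h 33 min = 37 h 10 min.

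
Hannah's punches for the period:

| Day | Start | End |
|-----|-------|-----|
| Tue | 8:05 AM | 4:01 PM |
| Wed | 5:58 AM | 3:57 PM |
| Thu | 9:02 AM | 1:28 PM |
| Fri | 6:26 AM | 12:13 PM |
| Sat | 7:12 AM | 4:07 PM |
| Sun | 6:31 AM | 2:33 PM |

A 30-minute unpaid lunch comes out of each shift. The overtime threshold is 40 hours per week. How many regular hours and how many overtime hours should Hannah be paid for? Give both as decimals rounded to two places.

Tue: 8:05 AM–4:01 PM = 7 h 56 min; less 30 min break → 7 h 26 min
Wed: 5:58 AM–3:57 PM = 9 h 59 min; less 30 min break → 9 h 29 min
Thu: 9:02 AM–1:28 PM = 4 h 26 min; less 30 min break → 3 h 56 min
Fri: 6:26 AM–12:13 PM = 5 h 47 min; less 30 min break → 5 h 17 min
Sat: 7:12 AM–4:07 PM = 8 h 55 min; less 30 min break → 8 h 25 min
Sun: 6:31 AM–2:33 PM = 8 h 2 min; less 30 min break → 7 h 32 min
Total worked: 42 h 5 min = 42.08 h.
Threshold 40 h → overtime 2 h 5 min, regular 40 h 0 min.

Regular 40.00 hours, overtime 2.08 hours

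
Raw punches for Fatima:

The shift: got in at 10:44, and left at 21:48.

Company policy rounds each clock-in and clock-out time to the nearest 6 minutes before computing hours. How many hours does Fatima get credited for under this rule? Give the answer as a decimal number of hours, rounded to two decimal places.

The shift: in 10:44→10:42, out 21:48→21:48; 11 h 6 min

11.10 hours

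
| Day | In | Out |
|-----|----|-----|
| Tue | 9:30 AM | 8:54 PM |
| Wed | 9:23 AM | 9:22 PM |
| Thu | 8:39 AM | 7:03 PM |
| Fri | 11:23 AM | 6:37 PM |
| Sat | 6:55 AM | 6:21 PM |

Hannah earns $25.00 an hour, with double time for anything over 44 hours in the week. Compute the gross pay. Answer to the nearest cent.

$1522.50

Tue: 9:30 AM–8:54 PM = 11 h 24 min
Wed: 9:23 AM–9:22 PM = 11 h 59 min
Thu: 8:39 AM–7:03 PM = 10 h 24 min
Fri: 11:23 AM–6:37 PM = 7 h 14 min
Sat: 6:55 AM–6:21 PM = 11 h 26 min
Total worked: 52 h 27 min = 3147 min.
Regular 44 h 0 min = 2640 min at $25.00/h; overtime 8 h 27 min = 507 min at $50.00/h.
Pay = (2640 × $25.00 + 507 × $50.00) ÷ 60 = $1522.50.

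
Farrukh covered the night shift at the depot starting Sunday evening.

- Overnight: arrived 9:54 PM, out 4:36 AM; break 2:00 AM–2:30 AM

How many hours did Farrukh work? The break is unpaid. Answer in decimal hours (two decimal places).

Overnight: 9:54 PM → midnight = 2 h 6 min; midnight → 4:36 AM = 4 h 36 min; span 6 h 42 min; less 30 min break → 6 h 12 min

6.20 hours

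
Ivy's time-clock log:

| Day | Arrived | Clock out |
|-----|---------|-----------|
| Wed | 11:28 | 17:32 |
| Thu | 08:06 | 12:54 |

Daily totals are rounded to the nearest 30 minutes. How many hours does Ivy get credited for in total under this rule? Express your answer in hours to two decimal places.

11.00 hours

Wed: 11:28–17:32 = 6 h 4 min → rounds to 6 h 0 min
Thu: 08:06–12:54 = 4 h 48 min → rounds to 5 h 0 min
Total credited: 11 h 0 min.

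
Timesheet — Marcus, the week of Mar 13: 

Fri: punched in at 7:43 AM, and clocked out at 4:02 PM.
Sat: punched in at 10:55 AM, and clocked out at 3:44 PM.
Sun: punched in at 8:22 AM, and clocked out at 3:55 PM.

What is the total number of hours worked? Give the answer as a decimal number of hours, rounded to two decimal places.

Fri: 7:43 AM–4:02 PM = 8 h 19 min
Sat: 10:55 AM–3:44 PM = 4 h 49 min
Sun: 8:22 AM–3:55 PM = 7 h 33 min
Total: 8 h 19 min + 4 h 49 min + 7 h 33 min = 20 h 41 min.

20.68 hours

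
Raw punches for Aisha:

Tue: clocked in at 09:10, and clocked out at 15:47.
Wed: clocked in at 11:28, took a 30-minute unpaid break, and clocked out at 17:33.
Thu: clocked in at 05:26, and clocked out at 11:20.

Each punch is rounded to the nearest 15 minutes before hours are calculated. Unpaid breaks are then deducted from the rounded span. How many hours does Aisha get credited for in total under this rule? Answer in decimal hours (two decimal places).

Tue: in 09:10→09:15, out 15:47→15:45; 6 h 30 min
Wed: in 11:28→11:30, out 17:33→17:30; 6 h 0 min − 30 min = 5 h 30 min
Thu: in 05:26→05:30, out 11:20→11:15; 5 h 45 min
Total credited: 17 h 45 min.

17.75 hours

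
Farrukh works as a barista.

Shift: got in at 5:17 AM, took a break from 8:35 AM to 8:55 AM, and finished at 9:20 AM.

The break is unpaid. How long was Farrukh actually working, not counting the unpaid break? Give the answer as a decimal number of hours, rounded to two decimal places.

Shift: 5:17 AM–9:20 AM = 4 h 3 min; less 20 min break → 3 h 43 min

3.72 hours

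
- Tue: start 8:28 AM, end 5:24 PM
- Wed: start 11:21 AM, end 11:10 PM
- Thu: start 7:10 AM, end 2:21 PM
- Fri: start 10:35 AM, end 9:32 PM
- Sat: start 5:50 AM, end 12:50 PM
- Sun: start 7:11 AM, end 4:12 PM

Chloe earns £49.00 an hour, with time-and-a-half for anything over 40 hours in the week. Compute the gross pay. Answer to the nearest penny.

£3055.15

Tue: 8:28 AM–5:24 PM = 8 h 56 min
Wed: 11:21 AM–11:10 PM = 11 h 49 min
Thu: 7:10 AM–2:21 PM = 7 h 11 min
Fri: 10:35 AM–9:32 PM = 10 h 57 min
Sat: 5:50 AM–12:50 PM = 7 h 0 min
Sun: 7:11 AM–4:12 PM = 9 h 1 min
Total worked: 54 h 54 min = 3294 min.
Regular 40 h 0 min = 2400 min at £49.00/h; overtime 14 h 54 min = 894 min at £73.50/h.
Pay = (2400 × £49.00 + 894 × £73.50) ÷ 60 = £3055.15.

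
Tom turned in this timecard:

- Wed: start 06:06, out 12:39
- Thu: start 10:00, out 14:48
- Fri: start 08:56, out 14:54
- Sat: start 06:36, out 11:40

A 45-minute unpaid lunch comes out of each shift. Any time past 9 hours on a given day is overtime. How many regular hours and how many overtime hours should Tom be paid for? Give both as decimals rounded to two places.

Wed: 06:06–12:39 = 6 h 33 min; less 45 min break → 5 h 48 min
Thu: 10:00–14:48 = 4 h 48 min; less 45 min break → 4 h 3 min
Fri: 08:56–14:54 = 5 h 58 min; less 45 min break → 5 h 13 min
Sat: 06:36–11:40 = 5 h 4 min; less 45 min break → 4 h 19 min
Wed reg 5 h 48 min / OT 0 h 0 min; Thu reg 4 h 3 min / OT 0 h 0 min; Fri reg 5 h 13 min / OT 0 h 0 min; Sat reg 4 h 19 min / OT 0 h 0 min.
Totals: regular 19 h 23 min, overtime 0 h 0 min.

Regular 19.38 hours, overtime 0.00 hours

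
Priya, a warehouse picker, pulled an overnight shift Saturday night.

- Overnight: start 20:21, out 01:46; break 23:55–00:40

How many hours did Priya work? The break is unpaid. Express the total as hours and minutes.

Overnight: 20:21 → midnight = 3 h 39 min; midnight → 01:46 = 1 h 46 min; span 5 h 25 min; less 45 min break → 4 h 40 min

4 h 40 min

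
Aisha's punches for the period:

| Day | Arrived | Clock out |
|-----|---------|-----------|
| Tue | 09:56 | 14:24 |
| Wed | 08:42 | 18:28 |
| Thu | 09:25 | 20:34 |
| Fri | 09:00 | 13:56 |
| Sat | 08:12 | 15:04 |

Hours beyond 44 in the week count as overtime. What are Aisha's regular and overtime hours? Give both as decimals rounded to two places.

Regular 37.18 hours, overtime 0.00 hours

Tue: 09:56–14:24 = 4 h 28 min
Wed: 08:42–18:28 = 9 h 46 min
Thu: 09:25–20:34 = 11 h 9 min
Fri: 09:00–13:56 = 4 h 56 min
Sat: 08:12–15:04 = 6 h 52 min
Total worked: 37 h 11 min = 37.18 h.
Threshold 44 h → overtime 0 h 0 min, regular 37 h 11 min.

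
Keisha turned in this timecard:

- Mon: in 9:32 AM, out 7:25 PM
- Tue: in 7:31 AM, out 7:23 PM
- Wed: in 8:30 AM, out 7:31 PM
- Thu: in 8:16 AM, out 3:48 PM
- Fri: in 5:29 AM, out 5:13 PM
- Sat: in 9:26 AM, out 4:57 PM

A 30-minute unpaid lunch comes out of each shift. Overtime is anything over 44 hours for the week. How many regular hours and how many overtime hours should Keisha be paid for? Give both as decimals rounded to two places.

Regular 44.00 hours, overtime 12.55 hours

Mon: 9:32 AM–7:25 PM = 9 h 53 min; less 30 min break → 9 h 23 min
Tue: 7:31 AM–7:23 PM = 11 h 52 min; less 30 min break → 11 h 22 min
Wed: 8:30 AM–7:31 PM = 11 h 1 min; less 30 min break → 10 h 31 min
Thu: 8:16 AM–3:48 PM = 7 h 32 min; less 30 min break → 7 h 2 min
Fri: 5:29 AM–5:13 PM = 11 h 44 min; less 30 min break → 11 h 14 min
Sat: 9:26 AM–4:57 PM = 7 h 31 min; less 30 min break → 7 h 1 min
Total worked: 56 h 33 min = 56.55 h.
Threshold 44 h → overtime 12 h 33 min, regular 44 h 0 min.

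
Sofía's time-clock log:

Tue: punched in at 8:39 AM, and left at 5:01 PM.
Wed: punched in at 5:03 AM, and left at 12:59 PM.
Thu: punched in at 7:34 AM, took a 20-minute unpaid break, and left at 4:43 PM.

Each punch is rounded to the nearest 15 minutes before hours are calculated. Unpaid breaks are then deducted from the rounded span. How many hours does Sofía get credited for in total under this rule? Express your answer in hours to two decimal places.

Tue: in 8:39 AM→8:45 AM, out 5:01 PM→5:00 PM; 8 h 15 min
Wed: in 5:03 AM→5:00 AM, out 12:59 PM→1:00 PM; 8 h 0 min
Thu: in 7:34 AM→7:30 AM, out 4:43 PM→4:45 PM; 9 h 15 min − 20 min = 8 h 55 min
Total credited: 25 h 10 min.

25.17 hours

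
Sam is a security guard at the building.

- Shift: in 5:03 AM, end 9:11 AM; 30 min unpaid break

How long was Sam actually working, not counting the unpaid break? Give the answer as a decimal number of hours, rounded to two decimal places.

Shift: 5:03 AM–9:11 AM = 4 h 8 min; less 30 min break → 3 h 38 min

3.63 hours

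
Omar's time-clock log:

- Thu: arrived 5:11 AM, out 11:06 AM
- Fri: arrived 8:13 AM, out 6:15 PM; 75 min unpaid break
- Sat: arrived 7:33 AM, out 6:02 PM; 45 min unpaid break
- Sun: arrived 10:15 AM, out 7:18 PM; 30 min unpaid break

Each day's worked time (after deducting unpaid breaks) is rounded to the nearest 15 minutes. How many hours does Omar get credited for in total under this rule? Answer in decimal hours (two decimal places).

Thu: 5:11 AM–11:06 AM = 5 h 55 min → rounds to 6 h 0 min
Fri: 8:13 AM–6:15 PM = 10 h 2 min − 75 min = 8 h 47 min → rounds to 8 h 45 min
Sat: 7:33 AM–6:02 PM = 10 h 29 min − 45 min = 9 h 44 min → rounds to 9 h 45 min
Sun: 10:15 AM–7:18 PM = 9 h 3 min − 30 min = 8 h 33 min → rounds to 8 h 30 min
Total credited: 33 h 0 min.

33.00 hours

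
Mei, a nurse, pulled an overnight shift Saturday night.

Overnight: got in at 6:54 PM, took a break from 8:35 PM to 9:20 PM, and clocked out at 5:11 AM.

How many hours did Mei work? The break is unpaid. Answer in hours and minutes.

9 h 32 min

Overnight: 6:54 PM → midnight = 5 h 6 min; midnight → 5:11 AM = 5 h 11 min; span 10 h 17 min; less 45 min break → 9 h 32 min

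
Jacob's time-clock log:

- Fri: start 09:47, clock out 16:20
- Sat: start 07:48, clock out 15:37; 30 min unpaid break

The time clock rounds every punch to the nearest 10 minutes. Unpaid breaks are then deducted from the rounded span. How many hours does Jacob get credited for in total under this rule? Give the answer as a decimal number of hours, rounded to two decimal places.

13.83 hours

Fri: in 09:47→09:50, out 16:20→16:20; 6 h 30 min
Sat: in 07:48→07:50, out 15:37→15:40; 7 h 50 min − 30 min = 7 h 20 min
Total credited: 13 h 50 min.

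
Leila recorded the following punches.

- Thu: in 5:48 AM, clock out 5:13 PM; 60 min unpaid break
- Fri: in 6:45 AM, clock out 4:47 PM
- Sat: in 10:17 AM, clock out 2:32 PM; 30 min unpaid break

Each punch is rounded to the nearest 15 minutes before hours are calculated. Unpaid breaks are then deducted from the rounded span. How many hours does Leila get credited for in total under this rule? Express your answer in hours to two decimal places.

Thu: in 5:48 AM→5:45 AM, out 5:13 PM→5:15 PM; 11 h 30 min − 60 min = 10 h 30 min
Fri: in 6:45 AM→6:45 AM, out 4:47 PM→4:45 PM; 10 h 0 min
Sat: in 10:17 AM→10:15 AM, out 2:32 PM→2:30 PM; 4 h 15 min − 30 min = 3 h 45 min
Total credited: 24 h 15 min.

24.25 hours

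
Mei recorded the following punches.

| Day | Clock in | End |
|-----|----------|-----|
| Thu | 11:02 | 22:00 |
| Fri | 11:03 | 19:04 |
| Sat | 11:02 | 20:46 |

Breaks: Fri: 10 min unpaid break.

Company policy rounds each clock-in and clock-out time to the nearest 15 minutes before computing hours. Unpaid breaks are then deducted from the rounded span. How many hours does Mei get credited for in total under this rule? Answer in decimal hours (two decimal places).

Thu: in 11:02→11:00, out 22:00→22:00; 11 h 0 min
Fri: in 11:03→11:00, out 19:04→19:00; 8 h 0 min − 10 min = 7 h 50 min
Sat: in 11:02→11:00, out 20:46→20:45; 9 h 45 min
Total credited: 28 h 35 min.

28.58 hours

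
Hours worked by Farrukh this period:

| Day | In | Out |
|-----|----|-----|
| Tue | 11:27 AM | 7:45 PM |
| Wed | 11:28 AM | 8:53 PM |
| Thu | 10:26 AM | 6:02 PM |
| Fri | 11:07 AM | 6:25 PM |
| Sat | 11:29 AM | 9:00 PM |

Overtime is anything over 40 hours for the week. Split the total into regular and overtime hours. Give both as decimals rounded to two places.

Regular 40.00 hours, overtime 2.13 hours

Tue: 11:27 AM–7:45 PM = 8 h 18 min
Wed: 11:28 AM–8:53 PM = 9 h 25 min
Thu: 10:26 AM–6:02 PM = 7 h 36 min
Fri: 11:07 AM–6:25 PM = 7 h 18 min
Sat: 11:29 AM–9:00 PM = 9 h 31 min
Total worked: 42 h 8 min = 42.13 h.
Threshold 40 h → overtime 2 h 8 min, regular 40 h 0 min.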